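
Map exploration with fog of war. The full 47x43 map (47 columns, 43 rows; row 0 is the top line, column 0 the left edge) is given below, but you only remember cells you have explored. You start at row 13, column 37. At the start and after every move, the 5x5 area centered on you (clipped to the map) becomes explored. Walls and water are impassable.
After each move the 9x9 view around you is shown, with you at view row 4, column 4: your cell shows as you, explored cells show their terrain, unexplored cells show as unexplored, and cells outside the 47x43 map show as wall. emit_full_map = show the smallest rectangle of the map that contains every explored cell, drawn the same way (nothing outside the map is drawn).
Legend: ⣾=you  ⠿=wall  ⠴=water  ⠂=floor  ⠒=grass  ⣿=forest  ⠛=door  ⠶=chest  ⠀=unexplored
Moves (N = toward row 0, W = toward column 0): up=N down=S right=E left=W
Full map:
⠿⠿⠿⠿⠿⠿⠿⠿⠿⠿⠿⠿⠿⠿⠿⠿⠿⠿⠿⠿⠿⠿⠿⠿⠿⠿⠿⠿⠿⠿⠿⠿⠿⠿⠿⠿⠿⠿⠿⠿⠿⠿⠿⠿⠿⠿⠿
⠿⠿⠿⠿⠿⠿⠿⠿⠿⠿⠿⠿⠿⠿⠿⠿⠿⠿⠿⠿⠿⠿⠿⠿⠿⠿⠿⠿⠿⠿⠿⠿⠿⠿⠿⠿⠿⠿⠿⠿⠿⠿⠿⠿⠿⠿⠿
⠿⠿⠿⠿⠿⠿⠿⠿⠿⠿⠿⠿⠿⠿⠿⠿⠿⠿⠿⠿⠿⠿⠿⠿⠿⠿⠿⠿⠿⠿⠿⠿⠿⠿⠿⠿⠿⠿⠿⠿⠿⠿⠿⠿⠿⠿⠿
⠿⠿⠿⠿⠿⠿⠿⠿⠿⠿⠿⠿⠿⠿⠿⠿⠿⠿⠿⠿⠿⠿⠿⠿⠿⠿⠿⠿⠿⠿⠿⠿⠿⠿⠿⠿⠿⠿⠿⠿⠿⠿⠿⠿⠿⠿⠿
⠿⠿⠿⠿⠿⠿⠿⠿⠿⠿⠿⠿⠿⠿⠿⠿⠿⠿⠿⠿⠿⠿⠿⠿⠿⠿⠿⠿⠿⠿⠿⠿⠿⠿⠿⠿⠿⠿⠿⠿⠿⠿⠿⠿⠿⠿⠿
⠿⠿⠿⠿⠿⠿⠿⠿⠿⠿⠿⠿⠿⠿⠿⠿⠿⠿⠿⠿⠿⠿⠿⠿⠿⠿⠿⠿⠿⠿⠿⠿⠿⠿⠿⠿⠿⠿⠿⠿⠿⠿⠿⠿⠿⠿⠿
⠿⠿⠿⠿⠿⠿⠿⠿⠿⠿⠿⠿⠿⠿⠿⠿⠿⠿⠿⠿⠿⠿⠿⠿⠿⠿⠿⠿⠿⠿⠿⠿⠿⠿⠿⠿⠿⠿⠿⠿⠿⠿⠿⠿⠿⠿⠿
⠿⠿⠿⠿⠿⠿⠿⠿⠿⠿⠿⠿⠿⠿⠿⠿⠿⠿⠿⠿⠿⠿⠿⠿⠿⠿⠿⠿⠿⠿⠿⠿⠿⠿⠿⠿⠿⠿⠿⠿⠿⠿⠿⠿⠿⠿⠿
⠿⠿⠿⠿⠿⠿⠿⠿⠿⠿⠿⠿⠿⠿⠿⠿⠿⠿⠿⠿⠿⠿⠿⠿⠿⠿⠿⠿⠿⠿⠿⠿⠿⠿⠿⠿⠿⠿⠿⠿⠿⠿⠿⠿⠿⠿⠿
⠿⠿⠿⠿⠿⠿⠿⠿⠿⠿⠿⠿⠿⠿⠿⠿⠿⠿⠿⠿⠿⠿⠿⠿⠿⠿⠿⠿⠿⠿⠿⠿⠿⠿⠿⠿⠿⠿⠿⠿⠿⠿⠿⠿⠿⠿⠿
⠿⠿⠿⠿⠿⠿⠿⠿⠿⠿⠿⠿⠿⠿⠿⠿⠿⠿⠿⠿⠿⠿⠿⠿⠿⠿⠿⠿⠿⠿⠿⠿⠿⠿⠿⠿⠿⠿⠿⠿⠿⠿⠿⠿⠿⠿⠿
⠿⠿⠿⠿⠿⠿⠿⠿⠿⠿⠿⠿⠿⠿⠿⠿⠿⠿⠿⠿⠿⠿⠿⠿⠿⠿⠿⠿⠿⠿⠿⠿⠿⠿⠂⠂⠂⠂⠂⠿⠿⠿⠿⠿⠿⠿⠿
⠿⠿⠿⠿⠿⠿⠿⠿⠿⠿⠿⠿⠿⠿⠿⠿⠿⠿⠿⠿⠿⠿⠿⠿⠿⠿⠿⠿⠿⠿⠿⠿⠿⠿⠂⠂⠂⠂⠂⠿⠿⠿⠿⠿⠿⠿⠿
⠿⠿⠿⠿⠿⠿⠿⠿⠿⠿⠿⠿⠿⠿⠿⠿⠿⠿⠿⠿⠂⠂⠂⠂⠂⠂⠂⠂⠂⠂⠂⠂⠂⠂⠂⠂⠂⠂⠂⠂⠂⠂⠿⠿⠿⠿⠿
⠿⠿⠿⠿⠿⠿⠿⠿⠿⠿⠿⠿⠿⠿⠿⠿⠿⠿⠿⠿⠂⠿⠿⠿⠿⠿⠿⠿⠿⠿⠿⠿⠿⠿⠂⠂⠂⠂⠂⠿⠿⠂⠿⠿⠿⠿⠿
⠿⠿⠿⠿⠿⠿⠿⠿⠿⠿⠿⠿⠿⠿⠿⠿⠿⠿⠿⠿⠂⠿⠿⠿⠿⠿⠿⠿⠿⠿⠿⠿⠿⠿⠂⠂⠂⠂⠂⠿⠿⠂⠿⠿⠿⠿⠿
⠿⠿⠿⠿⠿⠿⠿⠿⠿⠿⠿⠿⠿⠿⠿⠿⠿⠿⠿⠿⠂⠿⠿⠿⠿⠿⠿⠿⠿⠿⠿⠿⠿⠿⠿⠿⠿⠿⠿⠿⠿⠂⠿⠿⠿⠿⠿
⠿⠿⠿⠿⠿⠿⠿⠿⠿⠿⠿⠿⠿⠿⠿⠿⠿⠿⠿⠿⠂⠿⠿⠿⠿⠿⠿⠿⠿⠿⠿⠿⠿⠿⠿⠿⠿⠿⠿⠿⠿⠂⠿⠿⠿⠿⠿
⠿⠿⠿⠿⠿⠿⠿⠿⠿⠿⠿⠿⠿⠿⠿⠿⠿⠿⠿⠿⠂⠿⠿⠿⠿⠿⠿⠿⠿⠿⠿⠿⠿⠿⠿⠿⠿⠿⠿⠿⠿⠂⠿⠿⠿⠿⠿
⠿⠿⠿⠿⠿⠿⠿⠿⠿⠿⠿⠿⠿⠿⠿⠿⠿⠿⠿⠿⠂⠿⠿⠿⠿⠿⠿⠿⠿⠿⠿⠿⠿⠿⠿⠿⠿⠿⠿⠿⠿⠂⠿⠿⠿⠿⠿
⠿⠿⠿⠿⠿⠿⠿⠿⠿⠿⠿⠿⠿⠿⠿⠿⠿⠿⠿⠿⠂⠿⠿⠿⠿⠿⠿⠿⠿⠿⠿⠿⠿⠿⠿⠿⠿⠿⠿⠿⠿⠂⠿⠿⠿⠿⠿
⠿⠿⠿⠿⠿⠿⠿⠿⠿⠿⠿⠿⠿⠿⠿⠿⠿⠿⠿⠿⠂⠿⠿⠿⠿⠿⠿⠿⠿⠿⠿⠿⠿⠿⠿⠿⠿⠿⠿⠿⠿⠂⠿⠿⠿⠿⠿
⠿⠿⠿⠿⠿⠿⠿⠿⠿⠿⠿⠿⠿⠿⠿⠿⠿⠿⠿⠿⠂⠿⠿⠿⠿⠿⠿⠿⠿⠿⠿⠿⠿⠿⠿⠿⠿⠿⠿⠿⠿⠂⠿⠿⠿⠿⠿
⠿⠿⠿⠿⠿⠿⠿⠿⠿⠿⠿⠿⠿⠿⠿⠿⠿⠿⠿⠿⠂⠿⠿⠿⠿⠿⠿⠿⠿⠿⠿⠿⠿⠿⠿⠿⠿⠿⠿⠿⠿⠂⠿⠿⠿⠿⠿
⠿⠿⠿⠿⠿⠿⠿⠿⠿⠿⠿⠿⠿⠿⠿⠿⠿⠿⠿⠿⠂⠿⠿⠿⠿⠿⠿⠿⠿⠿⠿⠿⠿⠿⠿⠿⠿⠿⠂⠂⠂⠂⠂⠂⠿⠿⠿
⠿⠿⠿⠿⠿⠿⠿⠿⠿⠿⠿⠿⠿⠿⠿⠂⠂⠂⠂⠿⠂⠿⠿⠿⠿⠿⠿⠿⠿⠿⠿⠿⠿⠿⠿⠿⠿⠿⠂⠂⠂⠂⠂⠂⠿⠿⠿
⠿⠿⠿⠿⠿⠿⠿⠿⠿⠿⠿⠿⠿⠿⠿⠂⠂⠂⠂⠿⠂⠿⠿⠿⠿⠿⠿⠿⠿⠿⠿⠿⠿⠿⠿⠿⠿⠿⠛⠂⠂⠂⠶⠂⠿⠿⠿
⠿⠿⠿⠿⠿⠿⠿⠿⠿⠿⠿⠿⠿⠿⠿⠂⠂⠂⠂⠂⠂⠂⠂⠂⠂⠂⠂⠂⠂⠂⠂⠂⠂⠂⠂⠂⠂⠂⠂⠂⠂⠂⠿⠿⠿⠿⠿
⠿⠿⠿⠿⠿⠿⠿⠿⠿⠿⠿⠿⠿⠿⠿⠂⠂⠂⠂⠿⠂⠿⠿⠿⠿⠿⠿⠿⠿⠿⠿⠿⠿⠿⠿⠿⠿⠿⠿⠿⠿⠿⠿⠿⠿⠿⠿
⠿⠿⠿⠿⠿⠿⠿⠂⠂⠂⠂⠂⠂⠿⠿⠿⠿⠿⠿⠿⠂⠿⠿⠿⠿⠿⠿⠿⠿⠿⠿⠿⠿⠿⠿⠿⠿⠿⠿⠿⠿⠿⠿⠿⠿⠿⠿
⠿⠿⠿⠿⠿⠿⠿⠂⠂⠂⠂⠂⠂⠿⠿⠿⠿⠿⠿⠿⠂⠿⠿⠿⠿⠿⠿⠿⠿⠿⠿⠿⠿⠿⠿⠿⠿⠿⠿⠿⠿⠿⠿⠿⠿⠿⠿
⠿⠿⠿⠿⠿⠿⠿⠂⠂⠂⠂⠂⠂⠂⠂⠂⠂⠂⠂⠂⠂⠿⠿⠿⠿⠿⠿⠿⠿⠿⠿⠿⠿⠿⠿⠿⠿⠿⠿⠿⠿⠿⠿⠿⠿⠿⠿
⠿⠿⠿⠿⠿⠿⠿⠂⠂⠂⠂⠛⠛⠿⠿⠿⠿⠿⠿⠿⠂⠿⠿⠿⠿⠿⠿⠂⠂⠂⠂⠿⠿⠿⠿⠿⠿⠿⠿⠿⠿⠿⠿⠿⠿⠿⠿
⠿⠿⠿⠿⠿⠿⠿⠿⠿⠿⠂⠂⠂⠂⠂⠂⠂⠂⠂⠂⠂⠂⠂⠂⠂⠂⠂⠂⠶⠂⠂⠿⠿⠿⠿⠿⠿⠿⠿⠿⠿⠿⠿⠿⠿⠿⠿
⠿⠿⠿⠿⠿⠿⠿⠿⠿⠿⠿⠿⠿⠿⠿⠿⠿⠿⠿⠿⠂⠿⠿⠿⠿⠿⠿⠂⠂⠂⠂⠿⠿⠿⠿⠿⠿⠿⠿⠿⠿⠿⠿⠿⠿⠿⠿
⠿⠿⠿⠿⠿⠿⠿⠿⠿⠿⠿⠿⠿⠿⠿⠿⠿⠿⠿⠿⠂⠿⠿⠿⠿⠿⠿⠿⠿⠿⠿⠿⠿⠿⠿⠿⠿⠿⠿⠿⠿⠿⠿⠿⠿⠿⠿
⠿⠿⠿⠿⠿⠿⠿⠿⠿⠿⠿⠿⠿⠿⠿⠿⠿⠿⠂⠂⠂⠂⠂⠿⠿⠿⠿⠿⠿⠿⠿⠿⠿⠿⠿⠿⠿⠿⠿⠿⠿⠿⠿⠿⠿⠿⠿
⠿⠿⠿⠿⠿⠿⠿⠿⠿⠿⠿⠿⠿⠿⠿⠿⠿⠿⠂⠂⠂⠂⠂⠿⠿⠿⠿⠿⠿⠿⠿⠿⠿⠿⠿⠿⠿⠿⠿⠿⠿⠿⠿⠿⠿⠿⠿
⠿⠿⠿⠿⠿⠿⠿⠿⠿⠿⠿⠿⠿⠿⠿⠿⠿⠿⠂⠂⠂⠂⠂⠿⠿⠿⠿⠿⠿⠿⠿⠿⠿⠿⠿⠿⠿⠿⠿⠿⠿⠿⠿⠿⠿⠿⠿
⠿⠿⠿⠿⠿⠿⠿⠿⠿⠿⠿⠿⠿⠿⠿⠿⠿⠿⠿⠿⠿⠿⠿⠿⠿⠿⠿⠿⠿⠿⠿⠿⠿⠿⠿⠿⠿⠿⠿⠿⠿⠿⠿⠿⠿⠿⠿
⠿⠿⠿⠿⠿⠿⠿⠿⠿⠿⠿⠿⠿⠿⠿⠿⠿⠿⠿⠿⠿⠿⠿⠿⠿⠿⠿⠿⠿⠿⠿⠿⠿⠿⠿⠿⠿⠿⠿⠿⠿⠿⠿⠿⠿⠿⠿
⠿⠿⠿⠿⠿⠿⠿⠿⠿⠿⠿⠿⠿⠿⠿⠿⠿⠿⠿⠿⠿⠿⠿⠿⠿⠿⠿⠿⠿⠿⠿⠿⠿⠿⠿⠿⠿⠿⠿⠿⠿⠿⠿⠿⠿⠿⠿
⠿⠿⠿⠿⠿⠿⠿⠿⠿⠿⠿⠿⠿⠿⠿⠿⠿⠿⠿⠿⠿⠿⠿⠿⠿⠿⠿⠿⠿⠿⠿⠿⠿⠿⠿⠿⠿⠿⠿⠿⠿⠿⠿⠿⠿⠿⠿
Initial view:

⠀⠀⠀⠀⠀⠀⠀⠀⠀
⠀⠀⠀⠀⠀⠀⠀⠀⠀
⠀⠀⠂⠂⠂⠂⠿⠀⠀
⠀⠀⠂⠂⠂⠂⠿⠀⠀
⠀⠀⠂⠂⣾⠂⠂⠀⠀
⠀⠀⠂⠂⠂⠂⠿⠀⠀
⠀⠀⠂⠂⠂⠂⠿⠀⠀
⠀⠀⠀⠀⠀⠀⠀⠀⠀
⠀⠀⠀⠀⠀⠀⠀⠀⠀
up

⠀⠀⠀⠀⠀⠀⠀⠀⠀
⠀⠀⠀⠀⠀⠀⠀⠀⠀
⠀⠀⠿⠿⠿⠿⠿⠀⠀
⠀⠀⠂⠂⠂⠂⠿⠀⠀
⠀⠀⠂⠂⣾⠂⠿⠀⠀
⠀⠀⠂⠂⠂⠂⠂⠀⠀
⠀⠀⠂⠂⠂⠂⠿⠀⠀
⠀⠀⠂⠂⠂⠂⠿⠀⠀
⠀⠀⠀⠀⠀⠀⠀⠀⠀

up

⠀⠀⠀⠀⠀⠀⠀⠀⠀
⠀⠀⠀⠀⠀⠀⠀⠀⠀
⠀⠀⠿⠿⠿⠿⠿⠀⠀
⠀⠀⠿⠿⠿⠿⠿⠀⠀
⠀⠀⠂⠂⣾⠂⠿⠀⠀
⠀⠀⠂⠂⠂⠂⠿⠀⠀
⠀⠀⠂⠂⠂⠂⠂⠀⠀
⠀⠀⠂⠂⠂⠂⠿⠀⠀
⠀⠀⠂⠂⠂⠂⠿⠀⠀

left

⠀⠀⠀⠀⠀⠀⠀⠀⠀
⠀⠀⠀⠀⠀⠀⠀⠀⠀
⠀⠀⠿⠿⠿⠿⠿⠿⠀
⠀⠀⠿⠿⠿⠿⠿⠿⠀
⠀⠀⠂⠂⣾⠂⠂⠿⠀
⠀⠀⠂⠂⠂⠂⠂⠿⠀
⠀⠀⠂⠂⠂⠂⠂⠂⠀
⠀⠀⠀⠂⠂⠂⠂⠿⠀
⠀⠀⠀⠂⠂⠂⠂⠿⠀

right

⠀⠀⠀⠀⠀⠀⠀⠀⠀
⠀⠀⠀⠀⠀⠀⠀⠀⠀
⠀⠿⠿⠿⠿⠿⠿⠀⠀
⠀⠿⠿⠿⠿⠿⠿⠀⠀
⠀⠂⠂⠂⣾⠂⠿⠀⠀
⠀⠂⠂⠂⠂⠂⠿⠀⠀
⠀⠂⠂⠂⠂⠂⠂⠀⠀
⠀⠀⠂⠂⠂⠂⠿⠀⠀
⠀⠀⠂⠂⠂⠂⠿⠀⠀

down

⠀⠀⠀⠀⠀⠀⠀⠀⠀
⠀⠿⠿⠿⠿⠿⠿⠀⠀
⠀⠿⠿⠿⠿⠿⠿⠀⠀
⠀⠂⠂⠂⠂⠂⠿⠀⠀
⠀⠂⠂⠂⣾⠂⠿⠀⠀
⠀⠂⠂⠂⠂⠂⠂⠀⠀
⠀⠀⠂⠂⠂⠂⠿⠀⠀
⠀⠀⠂⠂⠂⠂⠿⠀⠀
⠀⠀⠀⠀⠀⠀⠀⠀⠀

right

⠀⠀⠀⠀⠀⠀⠀⠀⠀
⠿⠿⠿⠿⠿⠿⠀⠀⠀
⠿⠿⠿⠿⠿⠿⠿⠀⠀
⠂⠂⠂⠂⠂⠿⠿⠀⠀
⠂⠂⠂⠂⣾⠿⠿⠀⠀
⠂⠂⠂⠂⠂⠂⠂⠀⠀
⠀⠂⠂⠂⠂⠿⠿⠀⠀
⠀⠂⠂⠂⠂⠿⠀⠀⠀
⠀⠀⠀⠀⠀⠀⠀⠀⠀

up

⠀⠀⠀⠀⠀⠀⠀⠀⠀
⠀⠀⠀⠀⠀⠀⠀⠀⠀
⠿⠿⠿⠿⠿⠿⠿⠀⠀
⠿⠿⠿⠿⠿⠿⠿⠀⠀
⠂⠂⠂⠂⣾⠿⠿⠀⠀
⠂⠂⠂⠂⠂⠿⠿⠀⠀
⠂⠂⠂⠂⠂⠂⠂⠀⠀
⠀⠂⠂⠂⠂⠿⠿⠀⠀
⠀⠂⠂⠂⠂⠿⠀⠀⠀

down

⠀⠀⠀⠀⠀⠀⠀⠀⠀
⠿⠿⠿⠿⠿⠿⠿⠀⠀
⠿⠿⠿⠿⠿⠿⠿⠀⠀
⠂⠂⠂⠂⠂⠿⠿⠀⠀
⠂⠂⠂⠂⣾⠿⠿⠀⠀
⠂⠂⠂⠂⠂⠂⠂⠀⠀
⠀⠂⠂⠂⠂⠿⠿⠀⠀
⠀⠂⠂⠂⠂⠿⠀⠀⠀
⠀⠀⠀⠀⠀⠀⠀⠀⠀

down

⠿⠿⠿⠿⠿⠿⠿⠀⠀
⠿⠿⠿⠿⠿⠿⠿⠀⠀
⠂⠂⠂⠂⠂⠿⠿⠀⠀
⠂⠂⠂⠂⠂⠿⠿⠀⠀
⠂⠂⠂⠂⣾⠂⠂⠀⠀
⠀⠂⠂⠂⠂⠿⠿⠀⠀
⠀⠂⠂⠂⠂⠿⠿⠀⠀
⠀⠀⠀⠀⠀⠀⠀⠀⠀
⠀⠀⠀⠀⠀⠀⠀⠀⠀

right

⠿⠿⠿⠿⠿⠿⠀⠀⠀
⠿⠿⠿⠿⠿⠿⠀⠀⠀
⠂⠂⠂⠂⠿⠿⠿⠀⠀
⠂⠂⠂⠂⠿⠿⠿⠀⠀
⠂⠂⠂⠂⣾⠂⠂⠀⠀
⠂⠂⠂⠂⠿⠿⠂⠀⠀
⠂⠂⠂⠂⠿⠿⠂⠀⠀
⠀⠀⠀⠀⠀⠀⠀⠀⠀
⠀⠀⠀⠀⠀⠀⠀⠀⠀

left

⠿⠿⠿⠿⠿⠿⠿⠀⠀
⠿⠿⠿⠿⠿⠿⠿⠀⠀
⠂⠂⠂⠂⠂⠿⠿⠿⠀
⠂⠂⠂⠂⠂⠿⠿⠿⠀
⠂⠂⠂⠂⣾⠂⠂⠂⠀
⠀⠂⠂⠂⠂⠿⠿⠂⠀
⠀⠂⠂⠂⠂⠿⠿⠂⠀
⠀⠀⠀⠀⠀⠀⠀⠀⠀
⠀⠀⠀⠀⠀⠀⠀⠀⠀

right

⠿⠿⠿⠿⠿⠿⠀⠀⠀
⠿⠿⠿⠿⠿⠿⠀⠀⠀
⠂⠂⠂⠂⠿⠿⠿⠀⠀
⠂⠂⠂⠂⠿⠿⠿⠀⠀
⠂⠂⠂⠂⣾⠂⠂⠀⠀
⠂⠂⠂⠂⠿⠿⠂⠀⠀
⠂⠂⠂⠂⠿⠿⠂⠀⠀
⠀⠀⠀⠀⠀⠀⠀⠀⠀
⠀⠀⠀⠀⠀⠀⠀⠀⠀

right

⠿⠿⠿⠿⠿⠀⠀⠀⠀
⠿⠿⠿⠿⠿⠀⠀⠀⠀
⠂⠂⠂⠿⠿⠿⠿⠀⠀
⠂⠂⠂⠿⠿⠿⠿⠀⠀
⠂⠂⠂⠂⣾⠂⠿⠀⠀
⠂⠂⠂⠿⠿⠂⠿⠀⠀
⠂⠂⠂⠿⠿⠂⠿⠀⠀
⠀⠀⠀⠀⠀⠀⠀⠀⠀
⠀⠀⠀⠀⠀⠀⠀⠀⠀

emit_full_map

⠿⠿⠿⠿⠿⠿⠿⠀⠀
⠿⠿⠿⠿⠿⠿⠿⠀⠀
⠂⠂⠂⠂⠂⠿⠿⠿⠿
⠂⠂⠂⠂⠂⠿⠿⠿⠿
⠂⠂⠂⠂⠂⠂⣾⠂⠿
⠀⠂⠂⠂⠂⠿⠿⠂⠿
⠀⠂⠂⠂⠂⠿⠿⠂⠿

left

⠿⠿⠿⠿⠿⠿⠀⠀⠀
⠿⠿⠿⠿⠿⠿⠀⠀⠀
⠂⠂⠂⠂⠿⠿⠿⠿⠀
⠂⠂⠂⠂⠿⠿⠿⠿⠀
⠂⠂⠂⠂⣾⠂⠂⠿⠀
⠂⠂⠂⠂⠿⠿⠂⠿⠀
⠂⠂⠂⠂⠿⠿⠂⠿⠀
⠀⠀⠀⠀⠀⠀⠀⠀⠀
⠀⠀⠀⠀⠀⠀⠀⠀⠀

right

⠿⠿⠿⠿⠿⠀⠀⠀⠀
⠿⠿⠿⠿⠿⠀⠀⠀⠀
⠂⠂⠂⠿⠿⠿⠿⠀⠀
⠂⠂⠂⠿⠿⠿⠿⠀⠀
⠂⠂⠂⠂⣾⠂⠿⠀⠀
⠂⠂⠂⠿⠿⠂⠿⠀⠀
⠂⠂⠂⠿⠿⠂⠿⠀⠀
⠀⠀⠀⠀⠀⠀⠀⠀⠀
⠀⠀⠀⠀⠀⠀⠀⠀⠀

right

⠿⠿⠿⠿⠀⠀⠀⠀⠀
⠿⠿⠿⠿⠀⠀⠀⠀⠀
⠂⠂⠿⠿⠿⠿⠿⠀⠀
⠂⠂⠿⠿⠿⠿⠿⠀⠀
⠂⠂⠂⠂⣾⠿⠿⠀⠀
⠂⠂⠿⠿⠂⠿⠿⠀⠀
⠂⠂⠿⠿⠂⠿⠿⠀⠀
⠀⠀⠀⠀⠀⠀⠀⠀⠀
⠀⠀⠀⠀⠀⠀⠀⠀⠀

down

⠿⠿⠿⠿⠀⠀⠀⠀⠀
⠂⠂⠿⠿⠿⠿⠿⠀⠀
⠂⠂⠿⠿⠿⠿⠿⠀⠀
⠂⠂⠂⠂⠂⠿⠿⠀⠀
⠂⠂⠿⠿⣾⠿⠿⠀⠀
⠂⠂⠿⠿⠂⠿⠿⠀⠀
⠀⠀⠿⠿⠂⠿⠿⠀⠀
⠀⠀⠀⠀⠀⠀⠀⠀⠀
⠀⠀⠀⠀⠀⠀⠀⠀⠀

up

⠿⠿⠿⠿⠀⠀⠀⠀⠀
⠿⠿⠿⠿⠀⠀⠀⠀⠀
⠂⠂⠿⠿⠿⠿⠿⠀⠀
⠂⠂⠿⠿⠿⠿⠿⠀⠀
⠂⠂⠂⠂⣾⠿⠿⠀⠀
⠂⠂⠿⠿⠂⠿⠿⠀⠀
⠂⠂⠿⠿⠂⠿⠿⠀⠀
⠀⠀⠿⠿⠂⠿⠿⠀⠀
⠀⠀⠀⠀⠀⠀⠀⠀⠀

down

⠿⠿⠿⠿⠀⠀⠀⠀⠀
⠂⠂⠿⠿⠿⠿⠿⠀⠀
⠂⠂⠿⠿⠿⠿⠿⠀⠀
⠂⠂⠂⠂⠂⠿⠿⠀⠀
⠂⠂⠿⠿⣾⠿⠿⠀⠀
⠂⠂⠿⠿⠂⠿⠿⠀⠀
⠀⠀⠿⠿⠂⠿⠿⠀⠀
⠀⠀⠀⠀⠀⠀⠀⠀⠀
⠀⠀⠀⠀⠀⠀⠀⠀⠀

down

⠂⠂⠿⠿⠿⠿⠿⠀⠀
⠂⠂⠿⠿⠿⠿⠿⠀⠀
⠂⠂⠂⠂⠂⠿⠿⠀⠀
⠂⠂⠿⠿⠂⠿⠿⠀⠀
⠂⠂⠿⠿⣾⠿⠿⠀⠀
⠀⠀⠿⠿⠂⠿⠿⠀⠀
⠀⠀⠿⠿⠂⠿⠿⠀⠀
⠀⠀⠀⠀⠀⠀⠀⠀⠀
⠀⠀⠀⠀⠀⠀⠀⠀⠀

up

⠿⠿⠿⠿⠀⠀⠀⠀⠀
⠂⠂⠿⠿⠿⠿⠿⠀⠀
⠂⠂⠿⠿⠿⠿⠿⠀⠀
⠂⠂⠂⠂⠂⠿⠿⠀⠀
⠂⠂⠿⠿⣾⠿⠿⠀⠀
⠂⠂⠿⠿⠂⠿⠿⠀⠀
⠀⠀⠿⠿⠂⠿⠿⠀⠀
⠀⠀⠿⠿⠂⠿⠿⠀⠀
⠀⠀⠀⠀⠀⠀⠀⠀⠀

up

⠿⠿⠿⠿⠀⠀⠀⠀⠀
⠿⠿⠿⠿⠀⠀⠀⠀⠀
⠂⠂⠿⠿⠿⠿⠿⠀⠀
⠂⠂⠿⠿⠿⠿⠿⠀⠀
⠂⠂⠂⠂⣾⠿⠿⠀⠀
⠂⠂⠿⠿⠂⠿⠿⠀⠀
⠂⠂⠿⠿⠂⠿⠿⠀⠀
⠀⠀⠿⠿⠂⠿⠿⠀⠀
⠀⠀⠿⠿⠂⠿⠿⠀⠀

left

⠿⠿⠿⠿⠿⠀⠀⠀⠀
⠿⠿⠿⠿⠿⠀⠀⠀⠀
⠂⠂⠂⠿⠿⠿⠿⠿⠀
⠂⠂⠂⠿⠿⠿⠿⠿⠀
⠂⠂⠂⠂⣾⠂⠿⠿⠀
⠂⠂⠂⠿⠿⠂⠿⠿⠀
⠂⠂⠂⠿⠿⠂⠿⠿⠀
⠀⠀⠀⠿⠿⠂⠿⠿⠀
⠀⠀⠀⠿⠿⠂⠿⠿⠀

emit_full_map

⠿⠿⠿⠿⠿⠿⠿⠀⠀⠀
⠿⠿⠿⠿⠿⠿⠿⠀⠀⠀
⠂⠂⠂⠂⠂⠿⠿⠿⠿⠿
⠂⠂⠂⠂⠂⠿⠿⠿⠿⠿
⠂⠂⠂⠂⠂⠂⣾⠂⠿⠿
⠀⠂⠂⠂⠂⠿⠿⠂⠿⠿
⠀⠂⠂⠂⠂⠿⠿⠂⠿⠿
⠀⠀⠀⠀⠀⠿⠿⠂⠿⠿
⠀⠀⠀⠀⠀⠿⠿⠂⠿⠿

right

⠿⠿⠿⠿⠀⠀⠀⠀⠀
⠿⠿⠿⠿⠀⠀⠀⠀⠀
⠂⠂⠿⠿⠿⠿⠿⠀⠀
⠂⠂⠿⠿⠿⠿⠿⠀⠀
⠂⠂⠂⠂⣾⠿⠿⠀⠀
⠂⠂⠿⠿⠂⠿⠿⠀⠀
⠂⠂⠿⠿⠂⠿⠿⠀⠀
⠀⠀⠿⠿⠂⠿⠿⠀⠀
⠀⠀⠿⠿⠂⠿⠿⠀⠀

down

⠿⠿⠿⠿⠀⠀⠀⠀⠀
⠂⠂⠿⠿⠿⠿⠿⠀⠀
⠂⠂⠿⠿⠿⠿⠿⠀⠀
⠂⠂⠂⠂⠂⠿⠿⠀⠀
⠂⠂⠿⠿⣾⠿⠿⠀⠀
⠂⠂⠿⠿⠂⠿⠿⠀⠀
⠀⠀⠿⠿⠂⠿⠿⠀⠀
⠀⠀⠿⠿⠂⠿⠿⠀⠀
⠀⠀⠀⠀⠀⠀⠀⠀⠀

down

⠂⠂⠿⠿⠿⠿⠿⠀⠀
⠂⠂⠿⠿⠿⠿⠿⠀⠀
⠂⠂⠂⠂⠂⠿⠿⠀⠀
⠂⠂⠿⠿⠂⠿⠿⠀⠀
⠂⠂⠿⠿⣾⠿⠿⠀⠀
⠀⠀⠿⠿⠂⠿⠿⠀⠀
⠀⠀⠿⠿⠂⠿⠿⠀⠀
⠀⠀⠀⠀⠀⠀⠀⠀⠀
⠀⠀⠀⠀⠀⠀⠀⠀⠀

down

⠂⠂⠿⠿⠿⠿⠿⠀⠀
⠂⠂⠂⠂⠂⠿⠿⠀⠀
⠂⠂⠿⠿⠂⠿⠿⠀⠀
⠂⠂⠿⠿⠂⠿⠿⠀⠀
⠀⠀⠿⠿⣾⠿⠿⠀⠀
⠀⠀⠿⠿⠂⠿⠿⠀⠀
⠀⠀⠿⠿⠂⠿⠿⠀⠀
⠀⠀⠀⠀⠀⠀⠀⠀⠀
⠀⠀⠀⠀⠀⠀⠀⠀⠀

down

⠂⠂⠂⠂⠂⠿⠿⠀⠀
⠂⠂⠿⠿⠂⠿⠿⠀⠀
⠂⠂⠿⠿⠂⠿⠿⠀⠀
⠀⠀⠿⠿⠂⠿⠿⠀⠀
⠀⠀⠿⠿⣾⠿⠿⠀⠀
⠀⠀⠿⠿⠂⠿⠿⠀⠀
⠀⠀⠿⠿⠂⠿⠿⠀⠀
⠀⠀⠀⠀⠀⠀⠀⠀⠀
⠀⠀⠀⠀⠀⠀⠀⠀⠀

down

⠂⠂⠿⠿⠂⠿⠿⠀⠀
⠂⠂⠿⠿⠂⠿⠿⠀⠀
⠀⠀⠿⠿⠂⠿⠿⠀⠀
⠀⠀⠿⠿⠂⠿⠿⠀⠀
⠀⠀⠿⠿⣾⠿⠿⠀⠀
⠀⠀⠿⠿⠂⠿⠿⠀⠀
⠀⠀⠿⠿⠂⠿⠿⠀⠀
⠀⠀⠀⠀⠀⠀⠀⠀⠀
⠀⠀⠀⠀⠀⠀⠀⠀⠀

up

⠂⠂⠂⠂⠂⠿⠿⠀⠀
⠂⠂⠿⠿⠂⠿⠿⠀⠀
⠂⠂⠿⠿⠂⠿⠿⠀⠀
⠀⠀⠿⠿⠂⠿⠿⠀⠀
⠀⠀⠿⠿⣾⠿⠿⠀⠀
⠀⠀⠿⠿⠂⠿⠿⠀⠀
⠀⠀⠿⠿⠂⠿⠿⠀⠀
⠀⠀⠿⠿⠂⠿⠿⠀⠀
⠀⠀⠀⠀⠀⠀⠀⠀⠀

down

⠂⠂⠿⠿⠂⠿⠿⠀⠀
⠂⠂⠿⠿⠂⠿⠿⠀⠀
⠀⠀⠿⠿⠂⠿⠿⠀⠀
⠀⠀⠿⠿⠂⠿⠿⠀⠀
⠀⠀⠿⠿⣾⠿⠿⠀⠀
⠀⠀⠿⠿⠂⠿⠿⠀⠀
⠀⠀⠿⠿⠂⠿⠿⠀⠀
⠀⠀⠀⠀⠀⠀⠀⠀⠀
⠀⠀⠀⠀⠀⠀⠀⠀⠀

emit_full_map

⠿⠿⠿⠿⠿⠿⠿⠀⠀⠀
⠿⠿⠿⠿⠿⠿⠿⠀⠀⠀
⠂⠂⠂⠂⠂⠿⠿⠿⠿⠿
⠂⠂⠂⠂⠂⠿⠿⠿⠿⠿
⠂⠂⠂⠂⠂⠂⠂⠂⠿⠿
⠀⠂⠂⠂⠂⠿⠿⠂⠿⠿
⠀⠂⠂⠂⠂⠿⠿⠂⠿⠿
⠀⠀⠀⠀⠀⠿⠿⠂⠿⠿
⠀⠀⠀⠀⠀⠿⠿⠂⠿⠿
⠀⠀⠀⠀⠀⠿⠿⣾⠿⠿
⠀⠀⠀⠀⠀⠿⠿⠂⠿⠿
⠀⠀⠀⠀⠀⠿⠿⠂⠿⠿


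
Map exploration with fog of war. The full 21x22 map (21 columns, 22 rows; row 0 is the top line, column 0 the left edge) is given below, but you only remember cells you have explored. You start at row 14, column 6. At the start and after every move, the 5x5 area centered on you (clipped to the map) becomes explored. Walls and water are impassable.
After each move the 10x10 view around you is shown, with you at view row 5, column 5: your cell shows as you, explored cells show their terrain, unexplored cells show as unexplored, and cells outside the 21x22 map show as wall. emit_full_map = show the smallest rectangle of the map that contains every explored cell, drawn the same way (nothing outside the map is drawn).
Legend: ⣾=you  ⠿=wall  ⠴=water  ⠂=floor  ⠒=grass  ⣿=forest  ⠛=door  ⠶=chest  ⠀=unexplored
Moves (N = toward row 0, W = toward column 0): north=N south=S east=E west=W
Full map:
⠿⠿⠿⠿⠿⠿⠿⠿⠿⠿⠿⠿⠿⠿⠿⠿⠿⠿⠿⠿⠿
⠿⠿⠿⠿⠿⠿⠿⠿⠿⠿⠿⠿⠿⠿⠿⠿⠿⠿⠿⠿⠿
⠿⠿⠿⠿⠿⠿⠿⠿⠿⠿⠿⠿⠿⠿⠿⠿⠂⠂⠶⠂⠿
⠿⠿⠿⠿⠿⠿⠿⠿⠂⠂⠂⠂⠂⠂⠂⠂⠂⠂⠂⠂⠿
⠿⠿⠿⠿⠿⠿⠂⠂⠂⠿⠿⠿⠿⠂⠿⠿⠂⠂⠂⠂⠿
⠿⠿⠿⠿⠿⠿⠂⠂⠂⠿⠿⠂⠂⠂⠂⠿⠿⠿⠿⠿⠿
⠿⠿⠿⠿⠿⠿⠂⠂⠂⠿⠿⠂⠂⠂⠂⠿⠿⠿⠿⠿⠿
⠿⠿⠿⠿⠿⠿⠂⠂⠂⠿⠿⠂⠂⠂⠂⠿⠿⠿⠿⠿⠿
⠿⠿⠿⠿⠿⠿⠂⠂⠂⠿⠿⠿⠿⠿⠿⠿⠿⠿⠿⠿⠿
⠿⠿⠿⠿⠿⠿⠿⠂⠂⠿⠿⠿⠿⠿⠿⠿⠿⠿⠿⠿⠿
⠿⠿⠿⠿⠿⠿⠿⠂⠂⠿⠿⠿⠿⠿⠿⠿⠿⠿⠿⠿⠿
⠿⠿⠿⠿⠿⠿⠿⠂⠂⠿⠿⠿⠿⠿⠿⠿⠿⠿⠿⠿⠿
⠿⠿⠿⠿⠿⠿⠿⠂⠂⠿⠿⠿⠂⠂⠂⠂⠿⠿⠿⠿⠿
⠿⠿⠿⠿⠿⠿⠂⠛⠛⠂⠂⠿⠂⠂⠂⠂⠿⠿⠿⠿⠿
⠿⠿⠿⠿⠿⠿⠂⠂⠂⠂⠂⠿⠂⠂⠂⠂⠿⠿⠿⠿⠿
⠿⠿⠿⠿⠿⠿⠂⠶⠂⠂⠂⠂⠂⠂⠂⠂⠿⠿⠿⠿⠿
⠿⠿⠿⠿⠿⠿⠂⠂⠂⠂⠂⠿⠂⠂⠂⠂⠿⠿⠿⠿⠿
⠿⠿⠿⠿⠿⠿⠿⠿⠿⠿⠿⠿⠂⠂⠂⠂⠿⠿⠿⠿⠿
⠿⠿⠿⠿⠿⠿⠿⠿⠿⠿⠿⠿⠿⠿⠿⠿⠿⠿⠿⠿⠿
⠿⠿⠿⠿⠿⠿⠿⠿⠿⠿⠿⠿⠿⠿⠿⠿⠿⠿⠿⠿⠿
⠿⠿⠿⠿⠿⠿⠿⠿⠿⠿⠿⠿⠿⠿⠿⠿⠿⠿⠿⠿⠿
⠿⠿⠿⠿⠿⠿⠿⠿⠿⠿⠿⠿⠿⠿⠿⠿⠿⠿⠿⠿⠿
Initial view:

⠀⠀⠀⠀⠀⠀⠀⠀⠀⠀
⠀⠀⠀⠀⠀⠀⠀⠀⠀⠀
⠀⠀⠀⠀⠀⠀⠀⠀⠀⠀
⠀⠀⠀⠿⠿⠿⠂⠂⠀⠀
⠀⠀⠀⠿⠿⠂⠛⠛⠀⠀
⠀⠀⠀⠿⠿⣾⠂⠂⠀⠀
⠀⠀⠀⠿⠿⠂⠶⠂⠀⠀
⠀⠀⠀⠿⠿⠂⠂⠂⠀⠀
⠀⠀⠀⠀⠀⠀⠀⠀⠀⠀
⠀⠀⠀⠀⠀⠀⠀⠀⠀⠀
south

⠀⠀⠀⠀⠀⠀⠀⠀⠀⠀
⠀⠀⠀⠀⠀⠀⠀⠀⠀⠀
⠀⠀⠀⠿⠿⠿⠂⠂⠀⠀
⠀⠀⠀⠿⠿⠂⠛⠛⠀⠀
⠀⠀⠀⠿⠿⠂⠂⠂⠀⠀
⠀⠀⠀⠿⠿⣾⠶⠂⠀⠀
⠀⠀⠀⠿⠿⠂⠂⠂⠀⠀
⠀⠀⠀⠿⠿⠿⠿⠿⠀⠀
⠀⠀⠀⠀⠀⠀⠀⠀⠀⠀
⠀⠀⠀⠀⠀⠀⠀⠀⠀⠀

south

⠀⠀⠀⠀⠀⠀⠀⠀⠀⠀
⠀⠀⠀⠿⠿⠿⠂⠂⠀⠀
⠀⠀⠀⠿⠿⠂⠛⠛⠀⠀
⠀⠀⠀⠿⠿⠂⠂⠂⠀⠀
⠀⠀⠀⠿⠿⠂⠶⠂⠀⠀
⠀⠀⠀⠿⠿⣾⠂⠂⠀⠀
⠀⠀⠀⠿⠿⠿⠿⠿⠀⠀
⠀⠀⠀⠿⠿⠿⠿⠿⠀⠀
⠀⠀⠀⠀⠀⠀⠀⠀⠀⠀
⠀⠀⠀⠀⠀⠀⠀⠀⠀⠀

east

⠀⠀⠀⠀⠀⠀⠀⠀⠀⠀
⠀⠀⠿⠿⠿⠂⠂⠀⠀⠀
⠀⠀⠿⠿⠂⠛⠛⠀⠀⠀
⠀⠀⠿⠿⠂⠂⠂⠂⠀⠀
⠀⠀⠿⠿⠂⠶⠂⠂⠀⠀
⠀⠀⠿⠿⠂⣾⠂⠂⠀⠀
⠀⠀⠿⠿⠿⠿⠿⠿⠀⠀
⠀⠀⠿⠿⠿⠿⠿⠿⠀⠀
⠀⠀⠀⠀⠀⠀⠀⠀⠀⠀
⠀⠀⠀⠀⠀⠀⠀⠀⠀⠀

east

⠀⠀⠀⠀⠀⠀⠀⠀⠀⠀
⠀⠿⠿⠿⠂⠂⠀⠀⠀⠀
⠀⠿⠿⠂⠛⠛⠀⠀⠀⠀
⠀⠿⠿⠂⠂⠂⠂⠂⠀⠀
⠀⠿⠿⠂⠶⠂⠂⠂⠀⠀
⠀⠿⠿⠂⠂⣾⠂⠂⠀⠀
⠀⠿⠿⠿⠿⠿⠿⠿⠀⠀
⠀⠿⠿⠿⠿⠿⠿⠿⠀⠀
⠀⠀⠀⠀⠀⠀⠀⠀⠀⠀
⠀⠀⠀⠀⠀⠀⠀⠀⠀⠀

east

⠀⠀⠀⠀⠀⠀⠀⠀⠀⠀
⠿⠿⠿⠂⠂⠀⠀⠀⠀⠀
⠿⠿⠂⠛⠛⠀⠀⠀⠀⠀
⠿⠿⠂⠂⠂⠂⠂⠿⠀⠀
⠿⠿⠂⠶⠂⠂⠂⠂⠀⠀
⠿⠿⠂⠂⠂⣾⠂⠿⠀⠀
⠿⠿⠿⠿⠿⠿⠿⠿⠀⠀
⠿⠿⠿⠿⠿⠿⠿⠿⠀⠀
⠀⠀⠀⠀⠀⠀⠀⠀⠀⠀
⠀⠀⠀⠀⠀⠀⠀⠀⠀⠀

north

⠀⠀⠀⠀⠀⠀⠀⠀⠀⠀
⠀⠀⠀⠀⠀⠀⠀⠀⠀⠀
⠿⠿⠿⠂⠂⠀⠀⠀⠀⠀
⠿⠿⠂⠛⠛⠂⠂⠿⠀⠀
⠿⠿⠂⠂⠂⠂⠂⠿⠀⠀
⠿⠿⠂⠶⠂⣾⠂⠂⠀⠀
⠿⠿⠂⠂⠂⠂⠂⠿⠀⠀
⠿⠿⠿⠿⠿⠿⠿⠿⠀⠀
⠿⠿⠿⠿⠿⠿⠿⠿⠀⠀
⠀⠀⠀⠀⠀⠀⠀⠀⠀⠀

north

⠀⠀⠀⠀⠀⠀⠀⠀⠀⠀
⠀⠀⠀⠀⠀⠀⠀⠀⠀⠀
⠀⠀⠀⠀⠀⠀⠀⠀⠀⠀
⠿⠿⠿⠂⠂⠿⠿⠿⠀⠀
⠿⠿⠂⠛⠛⠂⠂⠿⠀⠀
⠿⠿⠂⠂⠂⣾⠂⠿⠀⠀
⠿⠿⠂⠶⠂⠂⠂⠂⠀⠀
⠿⠿⠂⠂⠂⠂⠂⠿⠀⠀
⠿⠿⠿⠿⠿⠿⠿⠿⠀⠀
⠿⠿⠿⠿⠿⠿⠿⠿⠀⠀

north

⠀⠀⠀⠀⠀⠀⠀⠀⠀⠀
⠀⠀⠀⠀⠀⠀⠀⠀⠀⠀
⠀⠀⠀⠀⠀⠀⠀⠀⠀⠀
⠀⠀⠀⠂⠂⠿⠿⠿⠀⠀
⠿⠿⠿⠂⠂⠿⠿⠿⠀⠀
⠿⠿⠂⠛⠛⣾⠂⠿⠀⠀
⠿⠿⠂⠂⠂⠂⠂⠿⠀⠀
⠿⠿⠂⠶⠂⠂⠂⠂⠀⠀
⠿⠿⠂⠂⠂⠂⠂⠿⠀⠀
⠿⠿⠿⠿⠿⠿⠿⠿⠀⠀

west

⠀⠀⠀⠀⠀⠀⠀⠀⠀⠀
⠀⠀⠀⠀⠀⠀⠀⠀⠀⠀
⠀⠀⠀⠀⠀⠀⠀⠀⠀⠀
⠀⠀⠀⠿⠂⠂⠿⠿⠿⠀
⠀⠿⠿⠿⠂⠂⠿⠿⠿⠀
⠀⠿⠿⠂⠛⣾⠂⠂⠿⠀
⠀⠿⠿⠂⠂⠂⠂⠂⠿⠀
⠀⠿⠿⠂⠶⠂⠂⠂⠂⠀
⠀⠿⠿⠂⠂⠂⠂⠂⠿⠀
⠀⠿⠿⠿⠿⠿⠿⠿⠿⠀

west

⠀⠀⠀⠀⠀⠀⠀⠀⠀⠀
⠀⠀⠀⠀⠀⠀⠀⠀⠀⠀
⠀⠀⠀⠀⠀⠀⠀⠀⠀⠀
⠀⠀⠀⠿⠿⠂⠂⠿⠿⠿
⠀⠀⠿⠿⠿⠂⠂⠿⠿⠿
⠀⠀⠿⠿⠂⣾⠛⠂⠂⠿
⠀⠀⠿⠿⠂⠂⠂⠂⠂⠿
⠀⠀⠿⠿⠂⠶⠂⠂⠂⠂
⠀⠀⠿⠿⠂⠂⠂⠂⠂⠿
⠀⠀⠿⠿⠿⠿⠿⠿⠿⠿

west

⠀⠀⠀⠀⠀⠀⠀⠀⠀⠀
⠀⠀⠀⠀⠀⠀⠀⠀⠀⠀
⠀⠀⠀⠀⠀⠀⠀⠀⠀⠀
⠀⠀⠀⠿⠿⠿⠂⠂⠿⠿
⠀⠀⠀⠿⠿⠿⠂⠂⠿⠿
⠀⠀⠀⠿⠿⣾⠛⠛⠂⠂
⠀⠀⠀⠿⠿⠂⠂⠂⠂⠂
⠀⠀⠀⠿⠿⠂⠶⠂⠂⠂
⠀⠀⠀⠿⠿⠂⠂⠂⠂⠂
⠀⠀⠀⠿⠿⠿⠿⠿⠿⠿

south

⠀⠀⠀⠀⠀⠀⠀⠀⠀⠀
⠀⠀⠀⠀⠀⠀⠀⠀⠀⠀
⠀⠀⠀⠿⠿⠿⠂⠂⠿⠿
⠀⠀⠀⠿⠿⠿⠂⠂⠿⠿
⠀⠀⠀⠿⠿⠂⠛⠛⠂⠂
⠀⠀⠀⠿⠿⣾⠂⠂⠂⠂
⠀⠀⠀⠿⠿⠂⠶⠂⠂⠂
⠀⠀⠀⠿⠿⠂⠂⠂⠂⠂
⠀⠀⠀⠿⠿⠿⠿⠿⠿⠿
⠀⠀⠀⠿⠿⠿⠿⠿⠿⠿

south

⠀⠀⠀⠀⠀⠀⠀⠀⠀⠀
⠀⠀⠀⠿⠿⠿⠂⠂⠿⠿
⠀⠀⠀⠿⠿⠿⠂⠂⠿⠿
⠀⠀⠀⠿⠿⠂⠛⠛⠂⠂
⠀⠀⠀⠿⠿⠂⠂⠂⠂⠂
⠀⠀⠀⠿⠿⣾⠶⠂⠂⠂
⠀⠀⠀⠿⠿⠂⠂⠂⠂⠂
⠀⠀⠀⠿⠿⠿⠿⠿⠿⠿
⠀⠀⠀⠿⠿⠿⠿⠿⠿⠿
⠀⠀⠀⠀⠀⠀⠀⠀⠀⠀

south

⠀⠀⠀⠿⠿⠿⠂⠂⠿⠿
⠀⠀⠀⠿⠿⠿⠂⠂⠿⠿
⠀⠀⠀⠿⠿⠂⠛⠛⠂⠂
⠀⠀⠀⠿⠿⠂⠂⠂⠂⠂
⠀⠀⠀⠿⠿⠂⠶⠂⠂⠂
⠀⠀⠀⠿⠿⣾⠂⠂⠂⠂
⠀⠀⠀⠿⠿⠿⠿⠿⠿⠿
⠀⠀⠀⠿⠿⠿⠿⠿⠿⠿
⠀⠀⠀⠀⠀⠀⠀⠀⠀⠀
⠀⠀⠀⠀⠀⠀⠀⠀⠀⠀

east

⠀⠀⠿⠿⠿⠂⠂⠿⠿⠿
⠀⠀⠿⠿⠿⠂⠂⠿⠿⠿
⠀⠀⠿⠿⠂⠛⠛⠂⠂⠿
⠀⠀⠿⠿⠂⠂⠂⠂⠂⠿
⠀⠀⠿⠿⠂⠶⠂⠂⠂⠂
⠀⠀⠿⠿⠂⣾⠂⠂⠂⠿
⠀⠀⠿⠿⠿⠿⠿⠿⠿⠿
⠀⠀⠿⠿⠿⠿⠿⠿⠿⠿
⠀⠀⠀⠀⠀⠀⠀⠀⠀⠀
⠀⠀⠀⠀⠀⠀⠀⠀⠀⠀

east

⠀⠿⠿⠿⠂⠂⠿⠿⠿⠀
⠀⠿⠿⠿⠂⠂⠿⠿⠿⠀
⠀⠿⠿⠂⠛⠛⠂⠂⠿⠀
⠀⠿⠿⠂⠂⠂⠂⠂⠿⠀
⠀⠿⠿⠂⠶⠂⠂⠂⠂⠀
⠀⠿⠿⠂⠂⣾⠂⠂⠿⠀
⠀⠿⠿⠿⠿⠿⠿⠿⠿⠀
⠀⠿⠿⠿⠿⠿⠿⠿⠿⠀
⠀⠀⠀⠀⠀⠀⠀⠀⠀⠀
⠀⠀⠀⠀⠀⠀⠀⠀⠀⠀

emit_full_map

⠿⠿⠿⠂⠂⠿⠿⠿
⠿⠿⠿⠂⠂⠿⠿⠿
⠿⠿⠂⠛⠛⠂⠂⠿
⠿⠿⠂⠂⠂⠂⠂⠿
⠿⠿⠂⠶⠂⠂⠂⠂
⠿⠿⠂⠂⣾⠂⠂⠿
⠿⠿⠿⠿⠿⠿⠿⠿
⠿⠿⠿⠿⠿⠿⠿⠿

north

⠀⠀⠀⠀⠀⠀⠀⠀⠀⠀
⠀⠿⠿⠿⠂⠂⠿⠿⠿⠀
⠀⠿⠿⠿⠂⠂⠿⠿⠿⠀
⠀⠿⠿⠂⠛⠛⠂⠂⠿⠀
⠀⠿⠿⠂⠂⠂⠂⠂⠿⠀
⠀⠿⠿⠂⠶⣾⠂⠂⠂⠀
⠀⠿⠿⠂⠂⠂⠂⠂⠿⠀
⠀⠿⠿⠿⠿⠿⠿⠿⠿⠀
⠀⠿⠿⠿⠿⠿⠿⠿⠿⠀
⠀⠀⠀⠀⠀⠀⠀⠀⠀⠀

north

⠀⠀⠀⠀⠀⠀⠀⠀⠀⠀
⠀⠀⠀⠀⠀⠀⠀⠀⠀⠀
⠀⠿⠿⠿⠂⠂⠿⠿⠿⠀
⠀⠿⠿⠿⠂⠂⠿⠿⠿⠀
⠀⠿⠿⠂⠛⠛⠂⠂⠿⠀
⠀⠿⠿⠂⠂⣾⠂⠂⠿⠀
⠀⠿⠿⠂⠶⠂⠂⠂⠂⠀
⠀⠿⠿⠂⠂⠂⠂⠂⠿⠀
⠀⠿⠿⠿⠿⠿⠿⠿⠿⠀
⠀⠿⠿⠿⠿⠿⠿⠿⠿⠀

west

⠀⠀⠀⠀⠀⠀⠀⠀⠀⠀
⠀⠀⠀⠀⠀⠀⠀⠀⠀⠀
⠀⠀⠿⠿⠿⠂⠂⠿⠿⠿
⠀⠀⠿⠿⠿⠂⠂⠿⠿⠿
⠀⠀⠿⠿⠂⠛⠛⠂⠂⠿
⠀⠀⠿⠿⠂⣾⠂⠂⠂⠿
⠀⠀⠿⠿⠂⠶⠂⠂⠂⠂
⠀⠀⠿⠿⠂⠂⠂⠂⠂⠿
⠀⠀⠿⠿⠿⠿⠿⠿⠿⠿
⠀⠀⠿⠿⠿⠿⠿⠿⠿⠿

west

⠀⠀⠀⠀⠀⠀⠀⠀⠀⠀
⠀⠀⠀⠀⠀⠀⠀⠀⠀⠀
⠀⠀⠀⠿⠿⠿⠂⠂⠿⠿
⠀⠀⠀⠿⠿⠿⠂⠂⠿⠿
⠀⠀⠀⠿⠿⠂⠛⠛⠂⠂
⠀⠀⠀⠿⠿⣾⠂⠂⠂⠂
⠀⠀⠀⠿⠿⠂⠶⠂⠂⠂
⠀⠀⠀⠿⠿⠂⠂⠂⠂⠂
⠀⠀⠀⠿⠿⠿⠿⠿⠿⠿
⠀⠀⠀⠿⠿⠿⠿⠿⠿⠿

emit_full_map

⠿⠿⠿⠂⠂⠿⠿⠿
⠿⠿⠿⠂⠂⠿⠿⠿
⠿⠿⠂⠛⠛⠂⠂⠿
⠿⠿⣾⠂⠂⠂⠂⠿
⠿⠿⠂⠶⠂⠂⠂⠂
⠿⠿⠂⠂⠂⠂⠂⠿
⠿⠿⠿⠿⠿⠿⠿⠿
⠿⠿⠿⠿⠿⠿⠿⠿

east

⠀⠀⠀⠀⠀⠀⠀⠀⠀⠀
⠀⠀⠀⠀⠀⠀⠀⠀⠀⠀
⠀⠀⠿⠿⠿⠂⠂⠿⠿⠿
⠀⠀⠿⠿⠿⠂⠂⠿⠿⠿
⠀⠀⠿⠿⠂⠛⠛⠂⠂⠿
⠀⠀⠿⠿⠂⣾⠂⠂⠂⠿
⠀⠀⠿⠿⠂⠶⠂⠂⠂⠂
⠀⠀⠿⠿⠂⠂⠂⠂⠂⠿
⠀⠀⠿⠿⠿⠿⠿⠿⠿⠿
⠀⠀⠿⠿⠿⠿⠿⠿⠿⠿

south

⠀⠀⠀⠀⠀⠀⠀⠀⠀⠀
⠀⠀⠿⠿⠿⠂⠂⠿⠿⠿
⠀⠀⠿⠿⠿⠂⠂⠿⠿⠿
⠀⠀⠿⠿⠂⠛⠛⠂⠂⠿
⠀⠀⠿⠿⠂⠂⠂⠂⠂⠿
⠀⠀⠿⠿⠂⣾⠂⠂⠂⠂
⠀⠀⠿⠿⠂⠂⠂⠂⠂⠿
⠀⠀⠿⠿⠿⠿⠿⠿⠿⠿
⠀⠀⠿⠿⠿⠿⠿⠿⠿⠿
⠀⠀⠀⠀⠀⠀⠀⠀⠀⠀


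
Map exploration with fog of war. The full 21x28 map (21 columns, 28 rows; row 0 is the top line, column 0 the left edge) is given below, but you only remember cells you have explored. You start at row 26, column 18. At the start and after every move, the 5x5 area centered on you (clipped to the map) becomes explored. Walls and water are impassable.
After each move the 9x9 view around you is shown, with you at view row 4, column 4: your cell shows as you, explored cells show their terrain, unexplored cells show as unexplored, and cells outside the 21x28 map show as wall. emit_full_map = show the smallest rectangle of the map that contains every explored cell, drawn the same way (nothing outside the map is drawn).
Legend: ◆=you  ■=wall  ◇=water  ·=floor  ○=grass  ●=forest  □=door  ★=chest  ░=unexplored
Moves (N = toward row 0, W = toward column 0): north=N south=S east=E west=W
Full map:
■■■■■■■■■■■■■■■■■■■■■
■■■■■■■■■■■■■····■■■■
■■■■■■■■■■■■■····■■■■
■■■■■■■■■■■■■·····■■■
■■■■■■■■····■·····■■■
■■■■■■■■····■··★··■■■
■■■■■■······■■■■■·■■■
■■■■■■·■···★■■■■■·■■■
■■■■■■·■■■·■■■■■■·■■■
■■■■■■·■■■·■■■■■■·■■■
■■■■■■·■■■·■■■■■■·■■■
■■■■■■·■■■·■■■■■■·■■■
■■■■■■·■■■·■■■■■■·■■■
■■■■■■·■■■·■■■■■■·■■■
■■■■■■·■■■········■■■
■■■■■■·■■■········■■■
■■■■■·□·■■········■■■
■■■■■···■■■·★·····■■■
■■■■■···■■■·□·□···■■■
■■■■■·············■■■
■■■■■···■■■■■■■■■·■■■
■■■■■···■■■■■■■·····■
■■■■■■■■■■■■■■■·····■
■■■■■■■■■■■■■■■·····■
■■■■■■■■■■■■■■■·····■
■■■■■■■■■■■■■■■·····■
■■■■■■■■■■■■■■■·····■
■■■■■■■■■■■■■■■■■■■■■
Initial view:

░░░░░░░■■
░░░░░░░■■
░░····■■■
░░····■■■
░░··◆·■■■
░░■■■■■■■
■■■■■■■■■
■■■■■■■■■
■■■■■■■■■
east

░░░░░░■■■
░░░░░░■■■
░····■■■■
░····■■■■
░···◆■■■■
░■■■■■■■■
■■■■■■■■■
■■■■■■■■■
■■■■■■■■■

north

░░░░░░■■■
░░░░░░■■■
░░···■■■■
░····■■■■
░···◆■■■■
░····■■■■
░■■■■■■■■
■■■■■■■■■
■■■■■■■■■

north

░░░░░░■■■
░░░░░░■■■
░░···■■■■
░░···■■■■
░···◆■■■■
░····■■■■
░····■■■■
░■■■■■■■■
■■■■■■■■■

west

░░░░░░░■■
░░░░░░░■■
░░····■■■
░░····■■■
░░··◆·■■■
░░····■■■
░░····■■■
░░■■■■■■■
■■■■■■■■■

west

░░░░░░░░■
░░░░░░░░■
░░·····■■
░░·····■■
░░··◆··■■
░░·····■■
░░·····■■
░░░■■■■■■
■■■■■■■■■

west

░░░░░░░░░
░░░░░░░░░
░░■·····■
░░■·····■
░░■·◆···■
░░■·····■
░░■·····■
░░░░■■■■■
■■■■■■■■■

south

░░░░░░░░░
░░■·····■
░░■·····■
░░■·····■
░░■·◆···■
░░■·····■
░░■■■■■■■
■■■■■■■■■
■■■■■■■■■

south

░░■·····■
░░■·····■
░░■·····■
░░■·····■
░░■·◆···■
░░■■■■■■■
■■■■■■■■■
■■■■■■■■■
■■■■■■■■■

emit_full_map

■·····■
■·····■
■·····■
■·····■
■·◆···■
■■■■■■■

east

░■·····■■
░■·····■■
░■·····■■
░■·····■■
░■··◆··■■
░■■■■■■■■
■■■■■■■■■
■■■■■■■■■
■■■■■■■■■

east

■·····■■■
■·····■■■
■·····■■■
■·····■■■
■···◆·■■■
■■■■■■■■■
■■■■■■■■■
■■■■■■■■■
■■■■■■■■■

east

·····■■■■
·····■■■■
·····■■■■
·····■■■■
····◆■■■■
■■■■■■■■■
■■■■■■■■■
■■■■■■■■■
■■■■■■■■■

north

░░░░░░■■■
·····■■■■
·····■■■■
·····■■■■
····◆■■■■
·····■■■■
■■■■■■■■■
■■■■■■■■■
■■■■■■■■■

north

░░░░░░■■■
░░░░░░■■■
·····■■■■
·····■■■■
····◆■■■■
·····■■■■
·····■■■■
■■■■■■■■■
■■■■■■■■■

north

░░░░░░■■■
░░░░░░■■■
░░···■■■■
·····■■■■
····◆■■■■
·····■■■■
·····■■■■
·····■■■■
■■■■■■■■■

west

░░░░░░░■■
░░░░░░░■■
░░····■■■
■·····■■■
■···◆·■■■
■·····■■■
■·····■■■
■·····■■■
■■■■■■■■■

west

░░░░░░░░■
░░░░░░░░■
░░·····■■
░■·····■■
░■··◆··■■
░■·····■■
░■·····■■
░■·····■■
░■■■■■■■■

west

░░░░░░░░░
░░░░░░░░░
░░■·····■
░░■·····■
░░■·◆···■
░░■·····■
░░■·····■
░░■·····■
░░■■■■■■■

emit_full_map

■·····■
■·····■
■·◆···■
■·····■
■·····■
■·····■
■■■■■■■

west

░░░░░░░░░
░░░░░░░░░
░░■■·····
░░■■·····
░░■■◆····
░░■■·····
░░■■·····
░░░■·····
░░░■■■■■■

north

░░░░░░░░░
░░░░░░░░░
░░■■■■·░░
░░■■·····
░░■■◆····
░░■■·····
░░■■·····
░░■■·····
░░░■·····

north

░░░░░░░░░
░░░░░░░░░
░░·····░░
░░■■■■·░░
░░■■◆····
░░■■·····
░░■■·····
░░■■·····
░░■■·····

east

░░░░░░░░░
░░░░░░░░░
░·····■░░
░■■■■·■░░
░■■·◆···■
░■■·····■
░■■·····■
░■■·····■
░■■·····■

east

░░░░░░░░■
░░░░░░░░■
·····■■░■
■■■■·■■░■
■■··◆··■■
■■·····■■
■■·····■■
■■·····■■
■■·····■■

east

░░░░░░░■■
░░░░░░░■■
····■■■■■
■■■·■■■■■
■···◆·■■■
■·····■■■
■·····■■■
■·····■■■
■·····■■■

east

░░░░░░■■■
░░░░░░■■■
···■■■■■■
■■·■■■■■■
····◆■■■■
·····■■■■
·····■■■■
·····■■■■
·····■■■■

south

░░░░░░■■■
···■■■■■■
■■·■■■■■■
·····■■■■
····◆■■■■
·····■■■■
·····■■■■
·····■■■■
·····■■■■

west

░░░░░░░■■
····■■■■■
■■■·■■■■■
■·····■■■
■···◆·■■■
■·····■■■
■·····■■■
■·····■■■
■·····■■■

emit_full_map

·····■■■
■■■■·■■■
■■·····■
■■···◆·■
■■·····■
■■·····■
■■·····■
░■·····■
░■■■■■■■

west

░░░░░░░░■
·····■■■■
■■■■·■■■■
■■·····■■
■■··◆··■■
■■·····■■
■■·····■■
■■·····■■
░■·····■■

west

░░░░░░░░░
░·····■■■
░■■■■·■■■
░■■·····■
░■■·◆···■
░■■·····■
░■■·····■
░■■·····■
░░■·····■

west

░░░░░░░░░
░░·····■■
░░■■■■·■■
░░■■·····
░░■■◆····
░░■■·····
░░■■·····
░░■■·····
░░░■·····

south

░░·····■■
░░■■■■·■■
░░■■·····
░░■■·····
░░■■◆····
░░■■·····
░░■■·····
░░░■·····
░░░■■■■■■

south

░░■■■■·■■
░░■■·····
░░■■·····
░░■■·····
░░■■◆····
░░■■·····
░░■■·····
░░░■■■■■■
■■■■■■■■■

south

░░■■·····
░░■■·····
░░■■·····
░░■■·····
░░■■◆····
░░■■·····
░░■■■■■■■
■■■■■■■■■
■■■■■■■■■

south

░░■■·····
░░■■·····
░░■■·····
░░■■·····
░░■■◆····
░░■■■■■■■
■■■■■■■■■
■■■■■■■■■
■■■■■■■■■

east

░■■·····■
░■■·····■
░■■·····■
░■■·····■
░■■·◆···■
░■■■■■■■■
■■■■■■■■■
■■■■■■■■■
■■■■■■■■■

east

■■·····■■
■■·····■■
■■·····■■
■■·····■■
■■··◆··■■
■■■■■■■■■
■■■■■■■■■
■■■■■■■■■
■■■■■■■■■

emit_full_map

·····■■■
■■■■·■■■
■■·····■
■■·····■
■■·····■
■■·····■
■■·····■
■■··◆··■
■■■■■■■■

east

■·····■■■
■·····■■■
■·····■■■
■·····■■■
■···◆·■■■
■■■■■■■■■
■■■■■■■■■
■■■■■■■■■
■■■■■■■■■

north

■·····■■■
■·····■■■
■·····■■■
■·····■■■
■···◆·■■■
■·····■■■
■■■■■■■■■
■■■■■■■■■
■■■■■■■■■

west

■■·····■■
■■·····■■
■■·····■■
■■·····■■
■■··◆··■■
■■·····■■
■■■■■■■■■
■■■■■■■■■
■■■■■■■■■

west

░■■·····■
░■■·····■
░■■·····■
░■■·····■
░■■·◆···■
░■■·····■
░■■■■■■■■
■■■■■■■■■
■■■■■■■■■

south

░■■·····■
░■■·····■
░■■·····■
░■■·····■
░■■·◆···■
░■■■■■■■■
■■■■■■■■■
■■■■■■■■■
■■■■■■■■■

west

░░■■·····
░░■■·····
░░■■·····
░░■■·····
░░■■◆····
░░■■■■■■■
■■■■■■■■■
■■■■■■■■■
■■■■■■■■■

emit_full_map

·····■■■
■■■■·■■■
■■·····■
■■·····■
■■·····■
■■·····■
■■·····■
■■◆····■
■■■■■■■■


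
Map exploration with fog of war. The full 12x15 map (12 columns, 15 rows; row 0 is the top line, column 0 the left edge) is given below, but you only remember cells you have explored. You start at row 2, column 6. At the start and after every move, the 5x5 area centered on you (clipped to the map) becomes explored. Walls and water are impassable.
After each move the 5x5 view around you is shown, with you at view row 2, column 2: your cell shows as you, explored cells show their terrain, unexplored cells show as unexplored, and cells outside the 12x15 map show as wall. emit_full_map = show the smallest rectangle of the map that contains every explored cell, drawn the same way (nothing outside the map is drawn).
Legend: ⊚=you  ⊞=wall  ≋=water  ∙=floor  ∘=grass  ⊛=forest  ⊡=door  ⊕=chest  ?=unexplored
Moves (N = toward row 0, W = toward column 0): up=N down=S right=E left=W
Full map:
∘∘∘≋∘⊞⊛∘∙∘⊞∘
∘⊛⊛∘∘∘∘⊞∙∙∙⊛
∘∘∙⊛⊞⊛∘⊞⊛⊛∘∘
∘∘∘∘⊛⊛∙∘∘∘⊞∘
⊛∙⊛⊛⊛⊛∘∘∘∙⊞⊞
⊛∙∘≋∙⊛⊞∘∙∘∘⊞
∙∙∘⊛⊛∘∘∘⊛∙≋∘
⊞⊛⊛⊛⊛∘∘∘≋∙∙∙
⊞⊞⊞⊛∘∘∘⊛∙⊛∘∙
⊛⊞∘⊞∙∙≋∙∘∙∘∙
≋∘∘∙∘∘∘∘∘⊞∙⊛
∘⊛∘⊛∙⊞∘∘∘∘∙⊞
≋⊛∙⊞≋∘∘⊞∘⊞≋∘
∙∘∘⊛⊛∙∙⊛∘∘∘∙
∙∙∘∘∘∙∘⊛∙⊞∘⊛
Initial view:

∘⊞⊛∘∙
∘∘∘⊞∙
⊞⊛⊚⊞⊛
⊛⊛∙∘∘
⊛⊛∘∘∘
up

⊞⊞⊞⊞⊞
∘⊞⊛∘∙
∘∘⊚⊞∙
⊞⊛∘⊞⊛
⊛⊛∙∘∘

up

⊞⊞⊞⊞⊞
⊞⊞⊞⊞⊞
∘⊞⊚∘∙
∘∘∘⊞∙
⊞⊛∘⊞⊛

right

⊞⊞⊞⊞⊞
⊞⊞⊞⊞⊞
⊞⊛⊚∙∘
∘∘⊞∙∙
⊛∘⊞⊛⊛

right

⊞⊞⊞⊞⊞
⊞⊞⊞⊞⊞
⊛∘⊚∘⊞
∘⊞∙∙∙
∘⊞⊛⊛∘

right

⊞⊞⊞⊞⊞
⊞⊞⊞⊞⊞
∘∙⊚⊞∘
⊞∙∙∙⊛
⊞⊛⊛∘∘

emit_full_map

∘⊞⊛∘∙⊚⊞∘
∘∘∘⊞∙∙∙⊛
⊞⊛∘⊞⊛⊛∘∘
⊛⊛∙∘∘???
⊛⊛∘∘∘???

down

⊞⊞⊞⊞⊞
∘∙∘⊞∘
⊞∙⊚∙⊛
⊞⊛⊛∘∘
∘∘∘⊞∘

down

∘∙∘⊞∘
⊞∙∙∙⊛
⊞⊛⊚∘∘
∘∘∘⊞∘
∘∘∙⊞⊞

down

⊞∙∙∙⊛
⊞⊛⊛∘∘
∘∘⊚⊞∘
∘∘∙⊞⊞
∘∙∘∘⊞

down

⊞⊛⊛∘∘
∘∘∘⊞∘
∘∘⊚⊞⊞
∘∙∘∘⊞
∘⊛∙≋∘

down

∘∘∘⊞∘
∘∘∙⊞⊞
∘∙⊚∘⊞
∘⊛∙≋∘
∘≋∙∙∙

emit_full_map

∘⊞⊛∘∙∘⊞∘
∘∘∘⊞∙∙∙⊛
⊞⊛∘⊞⊛⊛∘∘
⊛⊛∙∘∘∘⊞∘
⊛⊛∘∘∘∙⊞⊞
???∘∙⊚∘⊞
???∘⊛∙≋∘
???∘≋∙∙∙

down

∘∘∙⊞⊞
∘∙∘∘⊞
∘⊛⊚≋∘
∘≋∙∙∙
⊛∙⊛∘∙

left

∘∘∘∙⊞
⊞∘∙∘∘
∘∘⊚∙≋
∘∘≋∙∙
∘⊛∙⊛∘

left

⊛∘∘∘∙
⊛⊞∘∙∘
∘∘⊚⊛∙
∘∘∘≋∙
∘∘⊛∙⊛

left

⊛⊛∘∘∘
∙⊛⊞∘∙
⊛∘⊚∘⊛
⊛∘∘∘≋
∘∘∘⊛∙

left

⊛⊛⊛∘∘
≋∙⊛⊞∘
⊛⊛⊚∘∘
⊛⊛∘∘∘
⊛∘∘∘⊛

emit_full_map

?∘⊞⊛∘∙∘⊞∘
?∘∘∘⊞∙∙∙⊛
?⊞⊛∘⊞⊛⊛∘∘
?⊛⊛∙∘∘∘⊞∘
⊛⊛⊛∘∘∘∙⊞⊞
≋∙⊛⊞∘∙∘∘⊞
⊛⊛⊚∘∘⊛∙≋∘
⊛⊛∘∘∘≋∙∙∙
⊛∘∘∘⊛∙⊛∘∙

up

∘⊛⊛∙∘
⊛⊛⊛∘∘
≋∙⊚⊞∘
⊛⊛∘∘∘
⊛⊛∘∘∘

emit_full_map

?∘⊞⊛∘∙∘⊞∘
?∘∘∘⊞∙∙∙⊛
?⊞⊛∘⊞⊛⊛∘∘
∘⊛⊛∙∘∘∘⊞∘
⊛⊛⊛∘∘∘∙⊞⊞
≋∙⊚⊞∘∙∘∘⊞
⊛⊛∘∘∘⊛∙≋∘
⊛⊛∘∘∘≋∙∙∙
⊛∘∘∘⊛∙⊛∘∙
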